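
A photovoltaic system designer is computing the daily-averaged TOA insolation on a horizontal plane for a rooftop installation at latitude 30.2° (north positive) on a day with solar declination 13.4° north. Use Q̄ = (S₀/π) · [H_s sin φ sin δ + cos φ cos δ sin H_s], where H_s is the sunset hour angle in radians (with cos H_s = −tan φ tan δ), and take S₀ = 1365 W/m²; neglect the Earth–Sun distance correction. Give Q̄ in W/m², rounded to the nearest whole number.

The sunset hour angle satisfies cos H_s = −tan φ tan δ = -0.1387, giving H_s = 97.97°. In radians, H_s = 1.7099.
H_s sin φ sin δ = 1.7099 × 0.5030 × 0.2317 = 0.1993.
cos φ cos δ sin H_s = 0.8643 × 0.9728 × 0.9903 = 0.8326.
Q̄ = (1365/π) × (0.1993 + 0.8326) = 434.49 × 1.0319 = 448.35 W/m².

448 W/m²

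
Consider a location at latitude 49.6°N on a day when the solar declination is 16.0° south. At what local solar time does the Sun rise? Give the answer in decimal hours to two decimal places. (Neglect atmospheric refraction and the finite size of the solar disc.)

7.31 h

The sunset hour angle satisfies cos H_s = −tan φ tan δ = 0.3369, giving H_s = 70.31°.
Sunrise is at 12 − H_s/15 = 12 − 4.687 = 7.313 h local solar time.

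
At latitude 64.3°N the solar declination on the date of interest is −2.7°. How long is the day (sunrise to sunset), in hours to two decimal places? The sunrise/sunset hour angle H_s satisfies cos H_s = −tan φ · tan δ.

cos H_s = −tan(64.3°) · tan(-2.7°) = 0.0980, so H_s = arccos(0.0980) = 84.38°.
Day length = 2 H_s / 15° h⁻¹ = 168.76° / 15 = 11.251 h.

11.25 hours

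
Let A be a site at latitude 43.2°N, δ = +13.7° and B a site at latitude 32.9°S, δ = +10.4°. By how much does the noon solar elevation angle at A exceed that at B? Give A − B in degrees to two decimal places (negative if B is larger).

+13.80°

A: 90° − |43.2 − (13.7)| = 60.50°.
B: 90° − |-32.9 − (10.4)| = 46.70°.
A − B = 60.50 − 46.70 = 13.80°.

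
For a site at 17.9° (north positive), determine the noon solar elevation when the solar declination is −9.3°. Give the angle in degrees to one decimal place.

62.8°

At local solar noon the hour angle is zero, so the elevation is 90° − |φ − δ| = 90° − |17.9° − (-9.3°)| = 90° − 27.2° = 62.8°.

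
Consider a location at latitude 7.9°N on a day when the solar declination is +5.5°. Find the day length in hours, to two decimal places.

12.10 hours

−tan φ tan δ = −(0.1388)(0.0963) = -0.0134; H_s = arccos(-0.0134) = 90.77°.
Day length = 2 H_s / 15° h⁻¹ = 181.54° / 15 = 12.103 h.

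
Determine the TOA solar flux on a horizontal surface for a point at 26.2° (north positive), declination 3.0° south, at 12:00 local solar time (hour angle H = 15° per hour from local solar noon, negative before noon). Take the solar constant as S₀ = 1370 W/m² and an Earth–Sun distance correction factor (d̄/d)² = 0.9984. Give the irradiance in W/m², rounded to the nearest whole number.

1194 W/m²

Hour angle H = 15° × (12 − 12) = 0.00°.
cos θ_z = sin(26.2°) sin(-3.0°) + cos(26.2°) cos(-3.0°) cos(0.00°) = -0.0231 + 0.8960 = 0.8729.
Top-of-atmosphere irradiance = S₀ (d̄/d)² cos θ_z = 1370 × 0.9984 × 0.8729 = 1193.96 W/m².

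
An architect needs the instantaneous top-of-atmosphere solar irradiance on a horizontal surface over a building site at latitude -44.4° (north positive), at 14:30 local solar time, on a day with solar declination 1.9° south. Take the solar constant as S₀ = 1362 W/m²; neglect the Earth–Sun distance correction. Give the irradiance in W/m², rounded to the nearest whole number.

803 W/m²

Hour angle H = 15° × (14.5 − 12) = 37.50°.
cos θ_z = sin φ sin δ + cos φ cos δ cos H = (-0.6997)(-0.0332) + (0.7145)(0.9995)(0.7934) = 0.5898.
Top-of-atmosphere irradiance = S₀ cos θ_z = 1362 × 0.5898 = 803.31 W/m².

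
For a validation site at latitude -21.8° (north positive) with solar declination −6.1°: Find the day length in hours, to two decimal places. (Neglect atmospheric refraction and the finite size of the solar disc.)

12.33 hours

cos H_s = −tan(-21.8°) · tan(-6.1°) = -0.0427, so H_s = arccos(-0.0427) = 92.45°.
Day length = 2 H_s / 15° h⁻¹ = 184.90° / 15 = 12.327 h.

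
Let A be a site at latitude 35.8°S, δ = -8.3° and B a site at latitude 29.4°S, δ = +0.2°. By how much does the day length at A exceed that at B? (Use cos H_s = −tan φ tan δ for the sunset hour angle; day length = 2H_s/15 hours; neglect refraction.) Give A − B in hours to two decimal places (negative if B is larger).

+0.82 h

A: H_s = arccos(−tan -35.8° · tan -8.3°) = 96.04°, so 2H_s/15 = 12.8053 h.
B: H_s = arccos(−tan -29.4° · tan 0.2°) = 89.89°, so 2H_s/15 = 11.9853 h.
A − B = 12.8053 − 11.9853 = 0.8200 h.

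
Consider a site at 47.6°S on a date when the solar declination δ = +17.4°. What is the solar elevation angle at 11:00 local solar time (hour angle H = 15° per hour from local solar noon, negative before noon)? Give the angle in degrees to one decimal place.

Hour angle H = 15° × (11 − 12) = -15.00°.
cos θ_z = sin(-47.6°) sin(17.4°) + cos(-47.6°) cos(17.4°) cos(-15.00°) = -0.2208 + 0.6215 = 0.4007.
θ_z = arccos(0.4007) = 66.38°, so the elevation is 90° − 66.38° = 23.62°.

23.6°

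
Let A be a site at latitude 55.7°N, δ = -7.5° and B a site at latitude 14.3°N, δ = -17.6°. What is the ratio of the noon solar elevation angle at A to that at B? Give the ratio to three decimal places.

A: 90° − |55.7 − (-7.5)| = 26.80°.
B: 90° − |14.3 − (-17.6)| = 58.10°.
Ratio A/B = 26.8000 / 58.1000 = 0.4613.

0.461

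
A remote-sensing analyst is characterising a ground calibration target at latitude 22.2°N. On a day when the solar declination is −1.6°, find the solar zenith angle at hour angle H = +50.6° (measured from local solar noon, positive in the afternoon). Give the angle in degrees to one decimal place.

cos θ_z = sin φ sin δ + cos φ cos δ cos H = (0.3778)(-0.0279) + (0.9259)(0.9996)(0.6347) = 0.5769.
θ_z = arccos(0.5769) = 54.77°.

54.8°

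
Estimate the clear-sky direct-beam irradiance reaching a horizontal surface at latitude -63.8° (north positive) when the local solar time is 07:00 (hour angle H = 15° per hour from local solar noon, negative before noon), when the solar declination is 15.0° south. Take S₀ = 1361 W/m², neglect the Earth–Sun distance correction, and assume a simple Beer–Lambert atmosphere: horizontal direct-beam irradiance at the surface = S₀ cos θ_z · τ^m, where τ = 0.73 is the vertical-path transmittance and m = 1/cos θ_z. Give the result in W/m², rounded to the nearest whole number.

Hour angle H = 15° × (7 − 12) = -75.00°.
cos θ_z = sin φ sin δ + cos φ cos δ cos H = (-0.8973)(-0.2588) + (0.4415)(0.9659)(0.2588) = 0.3426.
Air mass m = 1/cos θ_z = 1/0.3426 = 2.919; τ^m = 0.73^2.919 = 0.3991.
Surface direct beam = 1361 × 0.3426 × 0.3991 = 186.09 W/m².

186 W/m²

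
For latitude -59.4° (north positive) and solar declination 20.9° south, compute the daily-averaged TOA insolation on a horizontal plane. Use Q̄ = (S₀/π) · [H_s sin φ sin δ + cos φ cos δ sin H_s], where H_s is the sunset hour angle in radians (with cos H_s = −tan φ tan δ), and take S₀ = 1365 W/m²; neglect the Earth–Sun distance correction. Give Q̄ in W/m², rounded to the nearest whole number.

cos H_s = −tan(-59.4°) · tan(-20.9°) = -0.6457, so H_s = arccos(-0.6457) = 130.22°. In radians, H_s = 2.2728.
H_s sin φ sin δ = 2.2728 × -0.8607 × -0.3567 = 0.6978.
cos φ cos δ sin H_s = 0.5090 × 0.9342 × 0.7635 = 0.3631.
Q̄ = (1365/π) × (0.6978 + 0.3631) = 434.49 × 1.0609 = 460.95 W/m².

461 W/m²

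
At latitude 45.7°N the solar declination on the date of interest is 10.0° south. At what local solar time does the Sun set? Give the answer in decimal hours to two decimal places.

−tan φ tan δ = −(1.0247)(-0.1763) = 0.1807; H_s = arccos(0.1807) = 79.59°.
Sunset is at 12 + H_s/15 = 12 + 5.306 = 17.306 h local solar time.

17.31 h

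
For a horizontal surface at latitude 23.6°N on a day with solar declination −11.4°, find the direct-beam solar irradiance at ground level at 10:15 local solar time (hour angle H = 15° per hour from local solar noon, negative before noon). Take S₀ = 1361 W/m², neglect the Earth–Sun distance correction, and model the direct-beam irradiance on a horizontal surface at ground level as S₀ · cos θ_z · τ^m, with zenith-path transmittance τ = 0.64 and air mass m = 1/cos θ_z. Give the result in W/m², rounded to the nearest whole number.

535 W/m²

Hour angle H = 15° × (10.25 − 12) = -26.25°.
cos θ_z = sin φ sin δ + cos φ cos δ cos H = (0.4003)(-0.1977) + (0.9164)(0.9803)(0.8969) = 0.7266.
Air mass m = 1/cos θ_z = 1/0.7266 = 1.376; τ^m = 0.64^1.376 = 0.5411.
Surface direct beam = 1361 × 0.7266 × 0.5411 = 535.10 W/m².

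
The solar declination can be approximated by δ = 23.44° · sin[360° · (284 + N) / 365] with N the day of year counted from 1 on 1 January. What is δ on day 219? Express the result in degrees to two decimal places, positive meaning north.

360 × (284 + 219) / 365 = 496.110°; sin(496.110°) = 0.6933.
δ = 23.44 × 0.6933 = 16.251° ≈ +16.25°.

+16.25°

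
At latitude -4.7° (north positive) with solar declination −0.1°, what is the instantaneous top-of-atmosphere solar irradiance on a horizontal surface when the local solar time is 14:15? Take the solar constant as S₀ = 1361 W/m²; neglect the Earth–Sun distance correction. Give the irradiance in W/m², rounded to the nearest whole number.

1128 W/m²

Hour angle H = 15° × (14.25 − 12) = 33.75°.
With φ = -4.7°, δ = -0.1°, H = 33.75°: sin φ sin δ = 0.0001, cos φ cos δ cos H = 0.8287, so cos θ_z = 0.8288.
Top-of-atmosphere irradiance = S₀ cos θ_z = 1361 × 0.8288 = 1128.00 W/m².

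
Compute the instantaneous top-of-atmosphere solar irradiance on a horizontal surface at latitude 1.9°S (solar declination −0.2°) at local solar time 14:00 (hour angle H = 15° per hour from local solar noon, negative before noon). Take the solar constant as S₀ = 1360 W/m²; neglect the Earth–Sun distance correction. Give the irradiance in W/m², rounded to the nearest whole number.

1177 W/m²

Hour angle H = 15° × (14 − 12) = 30.00°.
cos θ_z = sin(-1.9°) sin(-0.2°) + cos(-1.9°) cos(-0.2°) cos(30.00°) = 0.0001 + 0.8655 = 0.8656.
Top-of-atmosphere irradiance = S₀ cos θ_z = 1360 × 0.8656 = 1177.22 W/m².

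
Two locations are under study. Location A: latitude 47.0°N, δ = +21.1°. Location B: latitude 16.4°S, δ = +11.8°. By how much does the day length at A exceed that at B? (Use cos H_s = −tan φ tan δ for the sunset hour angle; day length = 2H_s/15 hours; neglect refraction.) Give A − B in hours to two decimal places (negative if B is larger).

+3.73 h

A: H_s = arccos(−tan 47.0° · tan 21.1°) = 114.44°, so 2H_s/15 = 15.2587 h.
B: H_s = arccos(−tan -16.4° · tan 11.8°) = 86.47°, so 2H_s/15 = 11.5293 h.
A − B = 15.2587 − 11.5293 = 3.7294 h.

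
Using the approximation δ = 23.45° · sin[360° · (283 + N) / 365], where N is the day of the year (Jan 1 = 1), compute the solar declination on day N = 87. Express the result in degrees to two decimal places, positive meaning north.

360 × (283 + 87) / 365 = 364.932°; sin(364.932°) = 0.0860.
δ = 23.45 × 0.0860 = 2.017° ≈ +2.02°.

+2.02°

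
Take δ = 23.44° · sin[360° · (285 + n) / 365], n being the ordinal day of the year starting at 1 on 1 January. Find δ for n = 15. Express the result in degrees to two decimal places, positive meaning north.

360 × (285 + 15) / 365 = 295.890°; sin(295.890°) = -0.8996.
δ = 23.44 × -0.8996 = -21.087° ≈ -21.09°.

-21.09°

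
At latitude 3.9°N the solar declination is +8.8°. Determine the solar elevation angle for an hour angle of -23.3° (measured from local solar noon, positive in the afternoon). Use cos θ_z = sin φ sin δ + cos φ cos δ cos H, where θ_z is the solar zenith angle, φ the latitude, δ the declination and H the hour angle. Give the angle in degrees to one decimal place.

66.3°

cos θ_z = sin(3.9°) sin(8.8°) + cos(3.9°) cos(8.8°) cos(-23.30°) = 0.0104 + 0.9055 = 0.9159.
θ_z = arccos(0.9159) = 23.67°, so the elevation is 90° − 23.67° = 66.33°.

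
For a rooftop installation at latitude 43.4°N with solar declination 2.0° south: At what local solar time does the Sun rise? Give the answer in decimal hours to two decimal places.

6.13 h

cos H_s = −tan(43.4°) · tan(-2.0°) = 0.0330, so H_s = arccos(0.0330) = 88.11°.
Sunrise is at 12 − H_s/15 = 12 − 5.874 = 6.126 h local solar time.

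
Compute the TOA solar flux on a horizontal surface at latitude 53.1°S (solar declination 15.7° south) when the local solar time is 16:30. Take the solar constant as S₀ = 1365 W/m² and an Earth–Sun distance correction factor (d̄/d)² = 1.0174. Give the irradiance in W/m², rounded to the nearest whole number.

608 W/m²

Hour angle H = 15° × (16.5 − 12) = 67.50°.
cos θ_z = sin φ sin δ + cos φ cos δ cos H = (-0.7997)(-0.2706) + (0.6004)(0.9627)(0.3827) = 0.4376.
Top-of-atmosphere irradiance = S₀ (d̄/d)² cos θ_z = 1365 × 1.0174 × 0.4376 = 607.72 W/m².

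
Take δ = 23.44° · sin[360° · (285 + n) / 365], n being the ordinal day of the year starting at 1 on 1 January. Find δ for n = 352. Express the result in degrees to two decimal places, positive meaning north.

360 × (285 + 352) / 365 = 628.274°; sin(628.274°) = -0.9995.
δ = 23.44 × -0.9995 = -23.428° ≈ -23.43°.

-23.43°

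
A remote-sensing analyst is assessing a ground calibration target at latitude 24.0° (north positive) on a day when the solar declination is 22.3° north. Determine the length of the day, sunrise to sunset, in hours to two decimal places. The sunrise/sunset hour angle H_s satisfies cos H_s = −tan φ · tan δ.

cos H_s = −tan(24.0°) · tan(22.3°) = -0.1826, so H_s = arccos(-0.1826) = 100.52°.
Day length = 2 H_s / 15° h⁻¹ = 201.04° / 15 = 13.403 h.

13.40 hours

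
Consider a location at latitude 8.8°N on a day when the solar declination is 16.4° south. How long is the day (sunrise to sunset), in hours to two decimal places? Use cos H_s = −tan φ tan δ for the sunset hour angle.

−tan φ tan δ = −(0.1548)(-0.2943) = 0.0456; H_s = arccos(0.0456) = 87.39°.
Day length = 2 H_s / 15° h⁻¹ = 174.78° / 15 = 11.652 h.

11.65 hours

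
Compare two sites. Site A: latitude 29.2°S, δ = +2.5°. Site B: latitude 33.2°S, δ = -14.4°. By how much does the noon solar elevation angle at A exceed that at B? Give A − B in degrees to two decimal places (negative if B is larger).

A: 90° − |-29.2 − (2.5)| = 58.30°.
B: 90° − |-33.2 − (-14.4)| = 71.20°.
A − B = 58.30 − 71.20 = -12.90°.

-12.90°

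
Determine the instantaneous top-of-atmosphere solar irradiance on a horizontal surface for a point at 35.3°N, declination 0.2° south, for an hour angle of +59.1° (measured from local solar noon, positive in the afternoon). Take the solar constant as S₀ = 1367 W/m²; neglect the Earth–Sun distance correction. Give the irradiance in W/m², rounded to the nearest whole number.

cos θ_z = sin(35.3°) sin(-0.2°) + cos(35.3°) cos(-0.2°) cos(59.10°) = -0.0020 + 0.4191 = 0.4171.
Top-of-atmosphere irradiance = S₀ cos θ_z = 1367 × 0.4171 = 570.18 W/m².

570 W/m²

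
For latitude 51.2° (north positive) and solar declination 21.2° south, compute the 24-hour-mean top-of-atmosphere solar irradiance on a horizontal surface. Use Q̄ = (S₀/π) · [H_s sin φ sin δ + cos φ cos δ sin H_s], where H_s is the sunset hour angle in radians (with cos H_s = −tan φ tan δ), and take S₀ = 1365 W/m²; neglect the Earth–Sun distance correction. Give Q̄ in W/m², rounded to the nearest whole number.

The sunset hour angle satisfies cos H_s = −tan φ tan δ = 0.4824, giving H_s = 61.16°. In radians, H_s = 1.0674.
H_s sin φ sin δ = 1.0674 × 0.7793 × -0.3616 = -0.3008.
cos φ cos δ sin H_s = 0.6266 × 0.9323 × 0.8759 = 0.5117.
Q̄ = (1365/π) × (-0.3008 + 0.5117) = 434.49 × 0.2109 = 91.63 W/m².

92 W/m²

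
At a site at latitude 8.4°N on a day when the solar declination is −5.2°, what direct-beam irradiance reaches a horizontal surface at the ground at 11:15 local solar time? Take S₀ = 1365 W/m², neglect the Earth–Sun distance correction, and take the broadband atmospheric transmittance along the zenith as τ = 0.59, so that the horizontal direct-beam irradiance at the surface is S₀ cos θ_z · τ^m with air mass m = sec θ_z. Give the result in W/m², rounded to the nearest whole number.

Hour angle H = 15° × (11.25 − 12) = -11.25°.
cos θ_z = sin φ sin δ + cos φ cos δ cos H = (0.1461)(-0.0906) + (0.9893)(0.9959)(0.9808) = 0.9531.
Air mass m = 1/cos θ_z = 1/0.9531 = 1.049; τ^m = 0.59^1.049 = 0.5749.
Surface direct beam = 1365 × 0.9531 × 0.5749 = 747.93 W/m².

748 W/m²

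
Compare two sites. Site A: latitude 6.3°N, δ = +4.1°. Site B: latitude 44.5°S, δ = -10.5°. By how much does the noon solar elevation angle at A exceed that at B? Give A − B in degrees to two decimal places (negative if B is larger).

A: 90° − |6.3 − (4.1)| = 87.80°.
B: 90° − |-44.5 − (-10.5)| = 56.00°.
A − B = 87.80 − 56.00 = 31.80°.

+31.80°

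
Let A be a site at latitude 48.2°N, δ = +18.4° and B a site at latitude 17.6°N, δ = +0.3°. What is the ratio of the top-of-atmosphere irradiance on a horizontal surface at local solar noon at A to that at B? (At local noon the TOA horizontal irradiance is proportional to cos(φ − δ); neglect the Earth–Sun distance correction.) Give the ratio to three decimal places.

A: cos θ_z = cos(48.2° − (18.4°)) = 0.8678.
B: cos θ_z = cos(17.6° − (0.3°)) = 0.9548.
Ratio A/B = 0.8678 / 0.9548 = 0.9089.

0.909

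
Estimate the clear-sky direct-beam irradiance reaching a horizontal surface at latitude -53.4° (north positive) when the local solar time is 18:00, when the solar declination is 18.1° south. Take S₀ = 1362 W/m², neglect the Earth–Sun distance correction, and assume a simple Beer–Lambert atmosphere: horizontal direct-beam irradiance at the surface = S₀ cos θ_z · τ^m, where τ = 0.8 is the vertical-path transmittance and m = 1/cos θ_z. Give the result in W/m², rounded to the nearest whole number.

Hour angle H = 15° × (18 − 12) = 90.00°.
cos θ_z = sin(-53.4°) sin(-18.1°) + cos(-53.4°) cos(-18.1°) cos(90.00°) = 0.2494 + 0.0000 = 0.2494.
Air mass m = 1/cos θ_z = 1/0.2494 = 4.010; τ^m = 0.8^4.010 = 0.4087.
Surface direct beam = 1362 × 0.2494 × 0.4087 = 138.83 W/m².

139 W/m²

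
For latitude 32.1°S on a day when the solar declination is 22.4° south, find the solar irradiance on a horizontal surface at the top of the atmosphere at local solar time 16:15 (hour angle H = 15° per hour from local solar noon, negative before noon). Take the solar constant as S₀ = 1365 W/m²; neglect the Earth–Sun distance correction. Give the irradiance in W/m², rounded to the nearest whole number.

749 W/m²

Hour angle H = 15° × (16.25 − 12) = 63.75°.
With φ = -32.1°, δ = -22.4°, H = 63.75°: sin φ sin δ = 0.2025, cos φ cos δ cos H = 0.3464, so cos θ_z = 0.5489.
Top-of-atmosphere irradiance = S₀ cos θ_z = 1365 × 0.5489 = 749.25 W/m².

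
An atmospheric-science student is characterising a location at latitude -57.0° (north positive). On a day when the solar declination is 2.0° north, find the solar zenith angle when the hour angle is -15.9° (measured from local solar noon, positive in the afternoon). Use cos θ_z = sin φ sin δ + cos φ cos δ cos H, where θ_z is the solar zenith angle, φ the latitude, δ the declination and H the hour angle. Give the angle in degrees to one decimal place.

60.4°

With φ = -57.0°, δ = 2.0°, H = -15.90°: sin φ sin δ = -0.0293, cos φ cos δ cos H = 0.5235, so cos θ_z = 0.4942.
θ_z = arccos(0.4942) = 60.38°.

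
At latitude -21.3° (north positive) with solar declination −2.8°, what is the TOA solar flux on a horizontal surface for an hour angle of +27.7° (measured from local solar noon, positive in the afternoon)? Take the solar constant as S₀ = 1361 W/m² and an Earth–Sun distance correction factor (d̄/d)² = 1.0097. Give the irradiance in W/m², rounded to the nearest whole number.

1157 W/m²

cos θ_z = sin φ sin δ + cos φ cos δ cos H = (-0.3633)(-0.0488) + (0.9317)(0.9988)(0.8854) = 0.8417.
Top-of-atmosphere irradiance = S₀ (d̄/d)² cos θ_z = 1361 × 1.0097 × 0.8417 = 1156.67 W/m².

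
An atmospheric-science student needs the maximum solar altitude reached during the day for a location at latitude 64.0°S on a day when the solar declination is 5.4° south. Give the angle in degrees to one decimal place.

At local solar noon the hour angle is zero, so the elevation is 90° − |φ − δ| = 90° − |-64.0° − (-5.4°)| = 90° − 58.6° = 31.4°.

31.4°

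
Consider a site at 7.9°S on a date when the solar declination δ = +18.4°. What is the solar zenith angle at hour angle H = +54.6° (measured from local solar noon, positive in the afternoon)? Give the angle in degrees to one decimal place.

59.9°

With φ = -7.9°, δ = 18.4°, H = 54.60°: sin φ sin δ = -0.0434, cos φ cos δ cos H = 0.5444, so cos θ_z = 0.5010.
θ_z = arccos(0.5010) = 59.93°.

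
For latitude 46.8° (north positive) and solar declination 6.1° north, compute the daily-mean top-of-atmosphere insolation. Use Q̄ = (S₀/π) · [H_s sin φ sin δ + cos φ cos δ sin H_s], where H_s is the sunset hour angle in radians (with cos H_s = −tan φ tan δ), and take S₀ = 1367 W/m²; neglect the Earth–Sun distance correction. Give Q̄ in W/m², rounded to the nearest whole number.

351 W/m²

cos H_s = −tan(46.8°) · tan(6.1°) = -0.1138, so H_s = arccos(-0.1138) = 96.53°. In radians, H_s = 1.6848.
H_s sin φ sin δ = 1.6848 × 0.7290 × 0.1063 = 0.1306.
cos φ cos δ sin H_s = 0.6845 × 0.9943 × 0.9935 = 0.6762.
Q̄ = (1367/π) × (0.1306 + 0.6762) = 435.13 × 0.8068 = 351.06 W/m².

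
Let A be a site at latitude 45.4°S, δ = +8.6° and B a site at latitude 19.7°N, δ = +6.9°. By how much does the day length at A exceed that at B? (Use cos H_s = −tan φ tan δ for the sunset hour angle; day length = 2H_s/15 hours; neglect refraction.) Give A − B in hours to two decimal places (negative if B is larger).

A: H_s = arccos(−tan -45.4° · tan 8.6°) = 81.18°, so 2H_s/15 = 10.8240 h.
B: H_s = arccos(−tan 19.7° · tan 6.9°) = 92.48°, so 2H_s/15 = 12.3307 h.
A − B = 10.8240 − 12.3307 = -1.5067 h.

-1.51 h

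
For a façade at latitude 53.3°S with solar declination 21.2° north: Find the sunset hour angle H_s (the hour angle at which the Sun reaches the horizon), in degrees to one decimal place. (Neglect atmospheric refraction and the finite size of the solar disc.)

−tan φ tan δ = −(-1.3416)(0.3879) = 0.5204; H_s = arccos(0.5204) = 58.64°.

58.6°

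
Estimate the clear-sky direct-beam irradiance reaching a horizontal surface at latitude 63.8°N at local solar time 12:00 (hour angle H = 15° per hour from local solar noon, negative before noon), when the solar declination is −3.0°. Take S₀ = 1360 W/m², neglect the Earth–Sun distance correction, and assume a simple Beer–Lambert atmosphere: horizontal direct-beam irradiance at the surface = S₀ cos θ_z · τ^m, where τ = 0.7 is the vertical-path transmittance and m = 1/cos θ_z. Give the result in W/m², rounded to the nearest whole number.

217 W/m²

Hour angle H = 15° × (12 − 12) = 0.00°.
cos θ_z = sin(63.8°) sin(-3.0°) + cos(63.8°) cos(-3.0°) cos(0.00°) = -0.0470 + 0.4409 = 0.3939.
Air mass m = 1/cos θ_z = 1/0.3939 = 2.539; τ^m = 0.7^2.539 = 0.4043.
Surface direct beam = 1360 × 0.3939 × 0.4043 = 216.59 W/m².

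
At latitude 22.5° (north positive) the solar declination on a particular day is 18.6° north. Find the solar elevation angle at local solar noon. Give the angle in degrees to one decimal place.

At local solar noon the hour angle is zero, so the elevation is 90° − |φ − δ| = 90° − |22.5° − (18.6°)| = 90° − 3.9° = 86.1°.

86.1°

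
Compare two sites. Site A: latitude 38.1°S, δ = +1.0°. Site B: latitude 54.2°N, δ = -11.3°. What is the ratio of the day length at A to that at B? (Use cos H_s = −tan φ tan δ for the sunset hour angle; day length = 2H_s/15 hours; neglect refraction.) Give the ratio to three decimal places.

A: H_s = arccos(−tan -38.1° · tan 1.0°) = 89.22°, so 2H_s/15 = 11.8960 h.
B: H_s = arccos(−tan 54.2° · tan -11.3°) = 73.92°, so 2H_s/15 = 9.8560 h.
Ratio A/B = 11.8960 / 9.8560 = 1.2070.

1.207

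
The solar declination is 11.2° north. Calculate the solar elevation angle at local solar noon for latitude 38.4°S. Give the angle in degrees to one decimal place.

40.4°

At local solar noon the hour angle is zero, so the elevation is 90° − |φ − δ| = 90° − |-38.4° − (11.2°)| = 90° − 49.6° = 40.4°.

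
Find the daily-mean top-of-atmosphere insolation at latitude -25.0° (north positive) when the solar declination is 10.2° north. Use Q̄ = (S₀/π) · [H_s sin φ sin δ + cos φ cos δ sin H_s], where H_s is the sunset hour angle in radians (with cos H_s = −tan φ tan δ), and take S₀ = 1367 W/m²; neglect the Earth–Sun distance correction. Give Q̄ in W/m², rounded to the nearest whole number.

338 W/m²

−tan φ tan δ = −(-0.4663)(0.1799) = 0.0839; H_s = arccos(0.0839) = 85.19°. In radians, H_s = 1.4868.
H_s sin φ sin δ = 1.4868 × -0.4226 × 0.1771 = -0.1113.
cos φ cos δ sin H_s = 0.9063 × 0.9842 × 0.9965 = 0.8889.
Q̄ = (1367/π) × (-0.1113 + 0.8889) = 435.13 × 0.7776 = 338.36 W/m².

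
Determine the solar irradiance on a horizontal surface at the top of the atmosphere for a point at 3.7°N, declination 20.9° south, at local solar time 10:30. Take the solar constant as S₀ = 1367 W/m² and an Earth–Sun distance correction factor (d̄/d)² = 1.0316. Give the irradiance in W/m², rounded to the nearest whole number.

Hour angle H = 15° × (10.5 − 12) = -22.50°.
cos θ_z = sin(3.7°) sin(-20.9°) + cos(3.7°) cos(-20.9°) cos(-22.50°) = -0.0230 + 0.8613 = 0.8383.
Top-of-atmosphere irradiance = S₀ (d̄/d)² cos θ_z = 1367 × 1.0316 × 0.8383 = 1182.17 W/m².

1182 W/m²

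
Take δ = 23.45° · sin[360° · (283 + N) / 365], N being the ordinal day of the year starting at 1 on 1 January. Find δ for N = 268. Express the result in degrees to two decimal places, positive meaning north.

-1.41°

360 × (283 + 268) / 365 = 543.452°; sin(543.452°) = -0.0602.
δ = 23.45 × -0.0602 = -1.412° ≈ -1.41°.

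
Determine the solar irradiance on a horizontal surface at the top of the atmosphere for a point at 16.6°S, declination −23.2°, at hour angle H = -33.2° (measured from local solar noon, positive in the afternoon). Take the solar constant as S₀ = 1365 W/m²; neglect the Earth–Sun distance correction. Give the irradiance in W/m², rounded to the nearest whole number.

1160 W/m²

cos θ_z = sin(-16.6°) sin(-23.2°) + cos(-16.6°) cos(-23.2°) cos(-33.20°) = 0.1125 + 0.7370 = 0.8495.
Top-of-atmosphere irradiance = S₀ cos θ_z = 1365 × 0.8495 = 1159.57 W/m².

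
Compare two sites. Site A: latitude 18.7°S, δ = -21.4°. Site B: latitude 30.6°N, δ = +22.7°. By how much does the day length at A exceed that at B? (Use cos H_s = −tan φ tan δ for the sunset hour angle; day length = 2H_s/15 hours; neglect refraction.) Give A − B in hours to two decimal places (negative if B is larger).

A: H_s = arccos(−tan -18.7° · tan -21.4°) = 97.62°, so 2H_s/15 = 13.0160 h.
B: H_s = arccos(−tan 30.6° · tan 22.7°) = 104.32°, so 2H_s/15 = 13.9093 h.
A − B = 13.0160 − 13.9093 = -0.8933 h.

-0.89 h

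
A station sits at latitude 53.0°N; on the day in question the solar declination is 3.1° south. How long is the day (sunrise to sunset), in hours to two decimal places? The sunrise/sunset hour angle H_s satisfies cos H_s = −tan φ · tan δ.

11.45 hours

cos H_s = −tan(53.0°) · tan(-3.1°) = 0.0719, so H_s = arccos(0.0719) = 85.88°.
Day length = 2 H_s / 15° h⁻¹ = 171.76° / 15 = 11.451 h.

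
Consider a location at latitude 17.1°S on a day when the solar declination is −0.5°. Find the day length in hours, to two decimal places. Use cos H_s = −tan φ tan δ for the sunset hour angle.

12.02 hours

The sunset hour angle satisfies cos H_s = −tan φ tan δ = -0.0027, giving H_s = 90.15°.
Day length = 2 H_s / 15° h⁻¹ = 180.30° / 15 = 12.020 h.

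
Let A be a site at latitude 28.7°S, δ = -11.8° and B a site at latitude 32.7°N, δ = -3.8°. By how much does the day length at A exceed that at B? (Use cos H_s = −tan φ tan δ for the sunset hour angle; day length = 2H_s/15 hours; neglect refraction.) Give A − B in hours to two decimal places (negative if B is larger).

+1.20 h

A: H_s = arccos(−tan -28.7° · tan -11.8°) = 96.57°, so 2H_s/15 = 12.8760 h.
B: H_s = arccos(−tan 32.7° · tan -3.8°) = 87.56°, so 2H_s/15 = 11.6747 h.
A − B = 12.8760 − 11.6747 = 1.2013 h.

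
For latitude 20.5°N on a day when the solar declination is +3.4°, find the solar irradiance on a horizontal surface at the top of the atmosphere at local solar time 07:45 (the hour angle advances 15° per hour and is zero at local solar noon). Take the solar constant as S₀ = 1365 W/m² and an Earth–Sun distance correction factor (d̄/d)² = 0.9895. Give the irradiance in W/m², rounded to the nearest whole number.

587 W/m²

Hour angle H = 15° × (7.75 − 12) = -63.75°.
cos θ_z = sin(20.5°) sin(3.4°) + cos(20.5°) cos(3.4°) cos(-63.75°) = 0.0208 + 0.4136 = 0.4344.
Top-of-atmosphere irradiance = S₀ (d̄/d)² cos θ_z = 1365 × 0.9895 × 0.4344 = 586.73 W/m².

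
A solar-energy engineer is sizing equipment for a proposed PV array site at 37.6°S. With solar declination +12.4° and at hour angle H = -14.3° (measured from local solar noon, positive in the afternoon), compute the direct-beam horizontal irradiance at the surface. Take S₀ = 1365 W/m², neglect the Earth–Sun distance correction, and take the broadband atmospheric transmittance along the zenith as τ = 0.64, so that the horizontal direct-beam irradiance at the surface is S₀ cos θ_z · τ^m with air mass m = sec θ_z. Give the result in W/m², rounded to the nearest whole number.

cos θ_z = sin(-37.6°) sin(12.4°) + cos(-37.6°) cos(12.4°) cos(-14.30°) = -0.1310 + 0.7498 = 0.6188.
Air mass m = 1/cos θ_z = 1/0.6188 = 1.616; τ^m = 0.64^1.616 = 0.4862.
Surface direct beam = 1365 × 0.6188 × 0.4862 = 410.67 W/m².

411 W/m²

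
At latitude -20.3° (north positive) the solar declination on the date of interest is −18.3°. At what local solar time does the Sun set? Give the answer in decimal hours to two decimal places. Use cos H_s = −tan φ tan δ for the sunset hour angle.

18.47 h

The sunset hour angle satisfies cos H_s = −tan φ tan δ = -0.1223, giving H_s = 97.02°.
Sunset is at 12 + H_s/15 = 12 + 6.468 = 18.468 h local solar time.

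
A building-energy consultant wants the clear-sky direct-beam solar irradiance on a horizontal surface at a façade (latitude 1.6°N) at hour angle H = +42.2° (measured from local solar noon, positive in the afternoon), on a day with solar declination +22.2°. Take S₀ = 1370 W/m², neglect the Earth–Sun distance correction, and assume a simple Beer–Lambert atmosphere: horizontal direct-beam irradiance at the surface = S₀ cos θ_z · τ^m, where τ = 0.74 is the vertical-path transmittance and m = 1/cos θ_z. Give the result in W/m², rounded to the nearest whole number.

With φ = 1.6°, δ = 22.2°, H = 42.20°: sin φ sin δ = 0.0105, cos φ cos δ cos H = 0.6856, so cos θ_z = 0.6961.
Air mass m = 1/cos θ_z = 1/0.6961 = 1.437; τ^m = 0.74^1.437 = 0.6488.
Surface direct beam = 1370 × 0.6961 × 0.6488 = 618.73 W/m².

619 W/m²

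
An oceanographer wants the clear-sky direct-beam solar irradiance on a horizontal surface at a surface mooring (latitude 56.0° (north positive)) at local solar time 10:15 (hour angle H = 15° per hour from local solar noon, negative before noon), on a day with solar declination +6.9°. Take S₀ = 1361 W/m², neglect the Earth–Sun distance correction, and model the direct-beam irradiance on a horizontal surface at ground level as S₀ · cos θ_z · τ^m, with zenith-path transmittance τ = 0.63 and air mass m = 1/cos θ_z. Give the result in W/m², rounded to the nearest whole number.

375 W/m²

Hour angle H = 15° × (10.25 − 12) = -26.25°.
With φ = 56.0°, δ = 6.9°, H = -26.25°: sin φ sin δ = 0.0996, cos φ cos δ cos H = 0.4979, so cos θ_z = 0.5975.
Air mass m = 1/cos θ_z = 1/0.5975 = 1.674; τ^m = 0.63^1.674 = 0.4614.
Surface direct beam = 1361 × 0.5975 × 0.4614 = 375.21 W/m².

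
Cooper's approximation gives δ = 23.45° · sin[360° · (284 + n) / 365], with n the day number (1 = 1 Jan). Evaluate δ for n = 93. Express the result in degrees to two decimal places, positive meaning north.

360 × (284 + 93) / 365 = 371.836°; sin(371.836°) = 0.2051.
δ = 23.45 × 0.2051 = 4.810° ≈ +4.81°.

+4.81°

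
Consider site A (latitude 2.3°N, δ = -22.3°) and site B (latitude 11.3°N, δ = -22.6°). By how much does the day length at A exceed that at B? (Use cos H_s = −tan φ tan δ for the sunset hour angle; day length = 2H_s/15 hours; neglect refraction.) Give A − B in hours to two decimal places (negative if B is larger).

A: H_s = arccos(−tan 2.3° · tan -22.3°) = 89.06°, so 2H_s/15 = 11.8747 h.
B: H_s = arccos(−tan 11.3° · tan -22.6°) = 85.23°, so 2H_s/15 = 11.3640 h.
A − B = 11.8747 − 11.3640 = 0.5107 h.

+0.51 h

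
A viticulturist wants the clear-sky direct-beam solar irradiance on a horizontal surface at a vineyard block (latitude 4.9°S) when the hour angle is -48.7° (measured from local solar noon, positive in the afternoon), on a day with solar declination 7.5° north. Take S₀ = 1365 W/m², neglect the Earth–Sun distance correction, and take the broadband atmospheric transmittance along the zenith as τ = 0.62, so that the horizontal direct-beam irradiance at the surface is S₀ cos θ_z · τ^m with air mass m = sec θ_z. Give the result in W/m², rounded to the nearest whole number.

With φ = -4.9°, δ = 7.5°, H = -48.70°: sin φ sin δ = -0.0111, cos φ cos δ cos H = 0.6520, so cos θ_z = 0.6409.
Air mass m = 1/cos θ_z = 1/0.6409 = 1.560; τ^m = 0.62^1.560 = 0.4744.
Surface direct beam = 1365 × 0.6409 × 0.4744 = 415.02 W/m².

415 W/m²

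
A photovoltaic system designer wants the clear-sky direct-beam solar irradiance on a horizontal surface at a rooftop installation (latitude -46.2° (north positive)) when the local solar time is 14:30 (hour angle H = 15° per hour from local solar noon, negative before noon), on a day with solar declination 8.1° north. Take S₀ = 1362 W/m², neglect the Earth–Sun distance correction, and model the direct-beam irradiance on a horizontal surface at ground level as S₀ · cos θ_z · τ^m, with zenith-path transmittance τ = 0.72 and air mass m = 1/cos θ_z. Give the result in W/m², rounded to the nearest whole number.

286 W/m²

Hour angle H = 15° × (14.5 − 12) = 37.50°.
With φ = -46.2°, δ = 8.1°, H = 37.50°: sin φ sin δ = -0.1017, cos φ cos δ cos H = 0.5436, so cos θ_z = 0.4419.
Air mass m = 1/cos θ_z = 1/0.4419 = 2.263; τ^m = 0.72^2.263 = 0.4755.
Surface direct beam = 1362 × 0.4419 × 0.4755 = 286.19 W/m².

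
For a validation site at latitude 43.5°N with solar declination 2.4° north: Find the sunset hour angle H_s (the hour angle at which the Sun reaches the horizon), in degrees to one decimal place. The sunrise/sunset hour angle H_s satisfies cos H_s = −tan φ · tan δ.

92.3°

cos H_s = −tan(43.5°) · tan(2.4°) = -0.0398, so H_s = arccos(-0.0398) = 92.28°.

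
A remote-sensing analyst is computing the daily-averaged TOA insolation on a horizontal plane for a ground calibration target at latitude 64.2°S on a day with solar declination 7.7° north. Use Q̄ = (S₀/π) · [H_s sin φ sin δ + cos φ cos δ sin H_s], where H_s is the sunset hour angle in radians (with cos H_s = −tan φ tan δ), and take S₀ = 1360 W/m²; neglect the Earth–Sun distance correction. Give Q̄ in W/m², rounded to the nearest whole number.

cos H_s = −tan(-64.2°) · tan(7.7°) = 0.2797, so H_s = arccos(0.2797) = 73.76°. In radians, H_s = 1.2874.
H_s sin φ sin δ = 1.2874 × -0.9003 × 0.1340 = -0.1553.
cos φ cos δ sin H_s = 0.4352 × 0.9910 × 0.9601 = 0.4141.
Q̄ = (1360/π) × (-0.1553 + 0.4141) = 432.90 × 0.2588 = 112.03 W/m².

112 W/m²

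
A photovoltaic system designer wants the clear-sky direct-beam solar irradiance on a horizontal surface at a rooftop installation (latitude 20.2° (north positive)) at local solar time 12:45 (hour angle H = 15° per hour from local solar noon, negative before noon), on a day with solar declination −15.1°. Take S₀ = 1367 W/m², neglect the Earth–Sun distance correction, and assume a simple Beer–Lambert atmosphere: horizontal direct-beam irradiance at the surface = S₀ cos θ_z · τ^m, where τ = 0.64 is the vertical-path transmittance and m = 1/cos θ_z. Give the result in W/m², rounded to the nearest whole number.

624 W/m²

Hour angle H = 15° × (12.75 − 12) = 11.25°.
With φ = 20.2°, δ = -15.1°, H = 11.25°: sin φ sin δ = -0.0900, cos φ cos δ cos H = 0.8887, so cos θ_z = 0.7987.
Air mass m = 1/cos θ_z = 1/0.7987 = 1.252; τ^m = 0.64^1.252 = 0.5719.
Surface direct beam = 1367 × 0.7987 × 0.5719 = 624.41 W/m².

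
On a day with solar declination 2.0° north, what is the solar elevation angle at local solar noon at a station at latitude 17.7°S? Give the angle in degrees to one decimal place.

At local solar noon the hour angle is zero, so the elevation is 90° − |φ − δ| = 90° − |-17.7° − (2.0°)| = 90° − 19.7° = 70.3°.

70.3°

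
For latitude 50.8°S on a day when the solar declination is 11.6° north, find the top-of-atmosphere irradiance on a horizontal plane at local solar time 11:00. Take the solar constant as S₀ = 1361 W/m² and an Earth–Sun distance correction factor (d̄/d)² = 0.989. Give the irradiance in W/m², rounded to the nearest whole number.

595 W/m²

Hour angle H = 15° × (11 − 12) = -15.00°.
cos θ_z = sin φ sin δ + cos φ cos δ cos H = (-0.7749)(0.2011) + (0.6320)(0.9796)(0.9659) = 0.4422.
Top-of-atmosphere irradiance = S₀ (d̄/d)² cos θ_z = 1361 × 0.989 × 0.4422 = 595.21 W/m².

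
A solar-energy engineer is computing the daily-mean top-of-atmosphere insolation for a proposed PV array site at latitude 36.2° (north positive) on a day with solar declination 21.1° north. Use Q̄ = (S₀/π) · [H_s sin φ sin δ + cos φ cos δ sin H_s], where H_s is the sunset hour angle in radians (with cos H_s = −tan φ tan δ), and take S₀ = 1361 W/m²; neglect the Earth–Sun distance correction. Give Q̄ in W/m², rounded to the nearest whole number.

cos H_s = −tan(36.2°) · tan(21.1°) = -0.2824, so H_s = arccos(-0.2824) = 106.40°. In radians, H_s = 1.8570.
H_s sin φ sin δ = 1.8570 × 0.5906 × 0.3600 = 0.3948.
cos φ cos δ sin H_s = 0.8070 × 0.9330 × 0.9593 = 0.7223.
Q̄ = (1361/π) × (0.3948 + 0.7223) = 433.22 × 1.1171 = 483.95 W/m².

484 W/m²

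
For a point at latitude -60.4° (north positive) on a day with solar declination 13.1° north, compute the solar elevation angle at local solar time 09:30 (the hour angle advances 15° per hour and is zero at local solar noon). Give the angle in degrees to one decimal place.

Hour angle H = 15° × (9.5 − 12) = -37.50°.
With φ = -60.4°, δ = 13.1°, H = -37.50°: sin φ sin δ = -0.1971, cos φ cos δ cos H = 0.3817, so cos θ_z = 0.1846.
θ_z = arccos(0.1846) = 79.36°, so the elevation is 90° − 79.36° = 10.64°.

10.6°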